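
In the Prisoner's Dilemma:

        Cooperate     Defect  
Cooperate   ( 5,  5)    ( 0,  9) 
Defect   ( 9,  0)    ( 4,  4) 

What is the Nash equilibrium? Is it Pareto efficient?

(Defect, Defect) is NE; not Pareto efficient

Work:
Defect dominates Cooperate for both players:
If P2 cooperates: Defect (9) > Cooperate (5)
If P2 defects: Defect (4) > Cooperate (0)
NE: (Defect, Defect) with payoff (4, 4)
But (Cooperate, Cooperate) = (5, 5) Pareto dominates (4, 4)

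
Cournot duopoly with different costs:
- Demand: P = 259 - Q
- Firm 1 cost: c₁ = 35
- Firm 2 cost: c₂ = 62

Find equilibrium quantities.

q₁* = 83.67, q₂* = 56.67

Work:
Reaction: q₁ = (259 - 35 - q₂)/2
Reaction: q₂ = (259 - 62 - q₁)/2
Solve simultaneously:
q₁* = (259 - 2×35 + 62)/3 = 83.67
q₂* = (259 - 2×62 + 35)/3 = 56.67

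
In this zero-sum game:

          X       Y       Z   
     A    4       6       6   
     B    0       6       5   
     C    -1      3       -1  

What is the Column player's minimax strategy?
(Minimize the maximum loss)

Column should play X, value = 4

Work:
Column player minimizes Row's maximum payoff:
Column X: max payoff to Row = 4
Column Y: max payoff to Row = 6
Column Z: max payoff to Row = 6
Minimum is 4, achieved by column X.
Minimax strategy: X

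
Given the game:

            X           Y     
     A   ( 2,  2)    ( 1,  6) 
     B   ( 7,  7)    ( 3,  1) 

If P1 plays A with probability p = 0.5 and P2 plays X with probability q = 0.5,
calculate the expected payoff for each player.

E[P1] = 3.25, E[P2] = 4.0

Work:
E[P1] = p·q·π₁(A,X) + p·(1-q)·π₁(A,Y) + (1-p)·q·π₁(B,X) + (1-p)·(1-q)·π₁(B,Y)
= 0.5·0.5·2 + 0.5·0.5·1 + 0.5·0.5·7 + 0.5·0.5·3
= 3.25

E[P2] = 4.0 (similar calculation)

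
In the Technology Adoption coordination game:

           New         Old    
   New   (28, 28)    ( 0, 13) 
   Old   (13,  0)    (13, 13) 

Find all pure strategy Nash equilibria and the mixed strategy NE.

Pure NE: (New, New) and (Old, Old); Mixed NE: p = 0.4643, q = 0.4643

Work:
Check pure NE:
(New, New): (28, 28) - no unilateral deviation beneficial
(Old, Old): (13, 13) - no unilateral deviation beneficial
Mixed NE: P1 plays New with p = 0.4643, P2 plays New with q = 0.4643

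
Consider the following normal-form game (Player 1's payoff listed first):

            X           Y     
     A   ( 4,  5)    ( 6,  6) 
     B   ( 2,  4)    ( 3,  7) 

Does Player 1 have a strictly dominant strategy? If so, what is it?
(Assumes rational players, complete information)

Yes, Player 1's strictly dominant strategy is A

Work:
A strategy strictly dominates another if it gives a strictly higher payoff against every opponent action. Compare each pair of P1's strategies column-by-column:
  A vs B: [4 vs 2, 6 vs 3] → A strictly dominates B
  B vs A: [2 vs 4, 3 vs 6] → B does not strictly dominate A (column X: 2 ≤ 4)
A strictly dominates every other strategy → strictly dominant.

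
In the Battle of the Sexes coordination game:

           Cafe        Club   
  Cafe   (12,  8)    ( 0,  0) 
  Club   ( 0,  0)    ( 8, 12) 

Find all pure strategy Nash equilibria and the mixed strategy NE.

Pure NE: (Cafe, Cafe) and (Club, Club); Mixed NE: p = 0.6, q = 0.4

Work:
Check pure NE:
(Cafe, Cafe): (12, 8) - no unilateral deviation beneficial
(Club, Club): (8, 12) - no unilateral deviation beneficial
Mixed NE: P1 plays Cafe with p = 0.6, P2 plays Cafe with q = 0.4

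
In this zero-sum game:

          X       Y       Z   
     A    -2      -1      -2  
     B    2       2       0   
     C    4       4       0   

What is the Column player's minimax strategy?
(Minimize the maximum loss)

Column should play Z, value = 0

Work:
Column player minimizes Row's maximum payoff:
Column X: max payoff to Row = 4
Column Y: max payoff to Row = 4
Column Z: max payoff to Row = 0
Minimum is 0, achieved by column Z.
Minimax strategy: Z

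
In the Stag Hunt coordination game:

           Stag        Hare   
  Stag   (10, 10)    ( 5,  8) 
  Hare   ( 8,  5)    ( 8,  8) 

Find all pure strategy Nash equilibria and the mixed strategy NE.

Pure NE: (Stag, Stag) and (Hare, Hare); Mixed NE: p = 0.6, q = 0.6

Work:
Check pure NE:
(Stag, Stag): (10, 10) - no unilateral deviation beneficial
(Hare, Hare): (8, 8) - no unilateral deviation beneficial
Mixed NE: P1 plays Stag with p = 0.6, P2 plays Stag with q = 0.6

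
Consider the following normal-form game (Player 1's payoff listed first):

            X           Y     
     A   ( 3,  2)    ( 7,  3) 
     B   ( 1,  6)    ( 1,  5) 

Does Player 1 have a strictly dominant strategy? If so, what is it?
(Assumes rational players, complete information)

Yes, Player 1's strictly dominant strategy is A

Work:
A strategy strictly dominates another if it gives a strictly higher payoff against every opponent action. Compare each pair of P1's strategies column-by-column:
  A vs B: [3 vs 1, 7 vs 1] → A strictly dominates B
  B vs A: [1 vs 3, 1 vs 7] → B does not strictly dominate A (column X: 1 ≤ 3)
A strictly dominates every other strategy → strictly dominant.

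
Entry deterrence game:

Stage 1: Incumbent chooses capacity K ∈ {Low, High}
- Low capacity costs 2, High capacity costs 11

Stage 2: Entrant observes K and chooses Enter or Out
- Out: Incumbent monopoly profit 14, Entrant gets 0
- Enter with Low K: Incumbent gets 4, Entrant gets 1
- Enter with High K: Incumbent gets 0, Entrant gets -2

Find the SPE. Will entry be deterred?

SPE: (High, Enter|Low, Out|High); Entry deterred. Incumbent net profit = 3

Work:
After Low K: Entrant enters (1 > 0)
After High K: Entrant stays out (-2 < 0)
Incumbent: Low → 4−2=2, High → 14−11=3
Incumbent chooses High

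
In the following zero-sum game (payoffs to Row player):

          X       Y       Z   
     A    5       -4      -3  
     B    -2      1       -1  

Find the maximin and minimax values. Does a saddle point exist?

Maximin = -2, Minimax = -1, Saddle: False

Work:
Row minimums: [-4, -2] → maximin = -2
Column maximums: [5, 1, -1] → minimax = -1
No saddle point (maximin ≠ minimax). Mixed strategy needed.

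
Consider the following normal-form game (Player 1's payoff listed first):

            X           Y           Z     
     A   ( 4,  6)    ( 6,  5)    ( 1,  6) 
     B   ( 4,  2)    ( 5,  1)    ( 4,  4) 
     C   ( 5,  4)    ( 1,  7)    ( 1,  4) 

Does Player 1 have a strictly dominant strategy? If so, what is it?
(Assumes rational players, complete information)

No strictly dominant strategy exists for Player 1

Work:
A strategy strictly dominates another if it gives a strictly higher payoff against every opponent action. Compare each pair of P1's strategies column-by-column:
  A vs B: [4 vs 4, 6 vs 5, 1 vs 4] → A does not strictly dominate B (column X: 4 ≤ 4)
  A vs C: [4 vs 5, 6 vs 1, 1 vs 1] → A does not strictly dominate C (column X: 4 ≤ 5)
  B vs A: [4 vs 4, 5 vs 6, 4 vs 1] → B does not strictly dominate A (column X: 4 ≤ 4)
  B vs C: [4 vs 5, 5 vs 1, 4 vs 1] → B does not strictly dominate C (column X: 4 ≤ 5)
  C vs A: [5 vs 4, 1 vs 6, 1 vs 1] → C does not strictly dominate A (column Y: 1 ≤ 6)
  C vs B: [5 vs 4, 1 vs 5, 1 vs 4] → C does not strictly dominate B (column Y: 1 ≤ 5)
No single strategy strictly dominates all others → no strictly dominant strategy.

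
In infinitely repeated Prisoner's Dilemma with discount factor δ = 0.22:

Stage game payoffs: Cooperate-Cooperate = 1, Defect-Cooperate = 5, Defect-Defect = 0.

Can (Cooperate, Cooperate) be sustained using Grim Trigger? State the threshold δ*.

δ* = 0.8; since δ = 0.22 < 0.8, cooperation cannot be sustained

Work:
For Grim Trigger:
Cooperate forever: 1/(1-δ)
Defect then punished: 5 + 0·δ/(1-δ)
Need: 1/(1-δ) ≥ 5 + 0·δ/(1-δ)
Solving: δ ≥ (T-R)/(T-P) = (5-1)/(5-0) = 0.8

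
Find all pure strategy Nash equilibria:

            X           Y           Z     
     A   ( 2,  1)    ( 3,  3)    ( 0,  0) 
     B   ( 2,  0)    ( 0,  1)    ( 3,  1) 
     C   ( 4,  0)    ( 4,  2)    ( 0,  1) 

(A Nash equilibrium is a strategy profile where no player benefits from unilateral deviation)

Nash equilibrium: (B, Z), (C, Y)

Work:
Best responses:
  P1 vs X: payoffs [2, 2, 4] → best response C (payoff 4)
  P1 vs Y: payoffs [3, 0, 4] → best response C (payoff 4)
  P1 vs Z: payoffs [0, 3, 0] → best response B (payoff 3)
  P2 vs A: payoffs [1, 3, 0] → best response Y (payoff 3)
  P2 vs B: payoffs [0, 1, 1] → best response Y/Z (payoff 1)
  P2 vs C: payoffs [0, 2, 1] → best response Y (payoff 2)
Mutual best responses: (B,Z), (C,Y) → Nash equilibria.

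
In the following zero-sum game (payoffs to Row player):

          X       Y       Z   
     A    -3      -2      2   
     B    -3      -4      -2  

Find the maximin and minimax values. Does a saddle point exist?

Maximin = -3, Minimax = -3, Saddle: True

Work:
Row minimums: [-3, -4] → maximin = -3
Column maximums: [-3, -2, 2] → minimax = -3
Saddle point exists! Game value = -3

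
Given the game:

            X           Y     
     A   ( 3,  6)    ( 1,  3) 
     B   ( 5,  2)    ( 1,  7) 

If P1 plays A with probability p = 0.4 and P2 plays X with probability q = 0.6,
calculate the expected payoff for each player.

E[P1] = 2.92, E[P2] = 4.32

Work:
E[P1] = p·q·π₁(A,X) + p·(1-q)·π₁(A,Y) + (1-p)·q·π₁(B,X) + (1-p)·(1-q)·π₁(B,Y)
= 0.4·0.6·3 + 0.4·0.4·1 + 0.6·0.6·5 + 0.6·0.4·1
= 2.92

E[P2] = 4.32 (similar calculation)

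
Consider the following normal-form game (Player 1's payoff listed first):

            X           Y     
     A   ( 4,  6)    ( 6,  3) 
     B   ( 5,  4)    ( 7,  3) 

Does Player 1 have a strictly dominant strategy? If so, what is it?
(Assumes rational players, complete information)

Yes, Player 1's strictly dominant strategy is B

Work:
A strategy strictly dominates another if it gives a strictly higher payoff against every opponent action. Compare each pair of P1's strategies column-by-column:
  A vs B: [4 vs 5, 6 vs 7] → A does not strictly dominate B (column X: 4 ≤ 5)
  B vs A: [5 vs 4, 7 vs 6] → B strictly dominates A
B strictly dominates every other strategy → strictly dominant.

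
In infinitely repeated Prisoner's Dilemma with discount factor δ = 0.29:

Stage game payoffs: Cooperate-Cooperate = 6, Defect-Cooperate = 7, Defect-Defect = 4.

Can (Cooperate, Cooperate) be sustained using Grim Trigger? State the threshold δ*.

δ* = 0.3333; since δ = 0.29 < 0.3333, cooperation cannot be sustained

Work:
For Grim Trigger:
Cooperate forever: 6/(1-δ)
Defect then punished: 7 + 4·δ/(1-δ)
Need: 6/(1-δ) ≥ 7 + 4·δ/(1-δ)
Solving: δ ≥ (T-R)/(T-P) = (7-6)/(7-4) = 0.3333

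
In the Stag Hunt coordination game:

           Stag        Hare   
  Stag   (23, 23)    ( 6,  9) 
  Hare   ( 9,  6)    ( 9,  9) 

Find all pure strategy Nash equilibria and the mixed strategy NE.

Pure NE: (Stag, Stag) and (Hare, Hare); Mixed NE: p = 0.1765, q = 0.1765

Work:
Check pure NE:
(Stag, Stag): (23, 23) - no unilateral deviation beneficial
(Hare, Hare): (9, 9) - no unilateral deviation beneficial
Mixed NE: P1 plays Stag with p = 0.1765, P2 plays Stag with q = 0.1765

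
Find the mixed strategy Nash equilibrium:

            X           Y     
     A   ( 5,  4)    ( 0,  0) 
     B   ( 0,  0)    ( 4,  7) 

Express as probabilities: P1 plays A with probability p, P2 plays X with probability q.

p = 0.6364, q = 0.4444

Work:
Find probabilities that make opponent indifferent:
P2 chooses q to make P1 indifferent between A and B
P1 chooses p to make P2 indifferent between X and Y
Mixed NE: P1 plays (A: 0.6364, B: 0.3636), P2 plays (X: 0.4444, Y: 0.5556)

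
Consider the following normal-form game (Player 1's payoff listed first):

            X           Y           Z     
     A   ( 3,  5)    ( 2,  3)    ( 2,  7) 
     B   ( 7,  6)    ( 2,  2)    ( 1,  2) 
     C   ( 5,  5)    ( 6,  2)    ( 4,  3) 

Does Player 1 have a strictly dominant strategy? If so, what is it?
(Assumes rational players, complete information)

No strictly dominant strategy exists for Player 1

Work:
A strategy strictly dominates another if it gives a strictly higher payoff against every opponent action. Compare each pair of P1's strategies column-by-column:
  A vs B: [3 vs 7, 2 vs 2, 2 vs 1] → A does not strictly dominate B (column X: 3 ≤ 7)
  A vs C: [3 vs 5, 2 vs 6, 2 vs 4] → A does not strictly dominate C (column X: 3 ≤ 5)
  B vs A: [7 vs 3, 2 vs 2, 1 vs 2] → B does not strictly dominate A (column Y: 2 ≤ 2)
  B vs C: [7 vs 5, 2 vs 6, 1 vs 4] → B does not strictly dominate C (column Y: 2 ≤ 6)
  C vs A: [5 vs 3, 6 vs 2, 4 vs 2] → C strictly dominates A
  C vs B: [5 vs 7, 6 vs 2, 4 vs 1] → C does not strictly dominate B (column X: 5 ≤ 7)
No single strategy strictly dominates all others → no strictly dominant strategy.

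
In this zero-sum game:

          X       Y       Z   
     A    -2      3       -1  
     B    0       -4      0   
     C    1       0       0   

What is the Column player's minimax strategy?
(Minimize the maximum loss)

Column should play Z, value = 0

Work:
Column player minimizes Row's maximum payoff:
Column X: max payoff to Row = 1
Column Y: max payoff to Row = 3
Column Z: max payoff to Row = 0
Minimum is 0, achieved by column Z.
Minimax strategy: Z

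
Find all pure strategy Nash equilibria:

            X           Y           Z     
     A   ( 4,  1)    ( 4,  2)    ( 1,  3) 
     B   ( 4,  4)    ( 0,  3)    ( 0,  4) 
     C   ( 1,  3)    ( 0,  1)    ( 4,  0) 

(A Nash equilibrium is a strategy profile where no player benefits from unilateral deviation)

Nash equilibrium: (B, X)

Work:
Best responses:
  P1 vs X: payoffs [4, 4, 1] → best response A/B (payoff 4)
  P1 vs Y: payoffs [4, 0, 0] → best response A (payoff 4)
  P1 vs Z: payoffs [1, 0, 4] → best response C (payoff 4)
  P2 vs A: payoffs [1, 2, 3] → best response Z (payoff 3)
  P2 vs B: payoffs [4, 3, 4] → best response X/Z (payoff 4)
  P2 vs C: payoffs [3, 1, 0] → best response X (payoff 3)
Mutual best responses: (B,X) → Nash equilibria.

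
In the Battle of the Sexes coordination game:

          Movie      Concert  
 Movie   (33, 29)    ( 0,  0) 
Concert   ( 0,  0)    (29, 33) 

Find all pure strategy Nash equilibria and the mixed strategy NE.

Pure NE: (Movie, Movie) and (Concert, Concert); Mixed NE: p = 0.5323, q = 0.4677

Work:
Check pure NE:
(Movie, Movie): (33, 29) - no unilateral deviation beneficial
(Concert, Concert): (29, 33) - no unilateral deviation beneficial
Mixed NE: P1 plays Movie with p = 0.5323, P2 plays Movie with q = 0.4677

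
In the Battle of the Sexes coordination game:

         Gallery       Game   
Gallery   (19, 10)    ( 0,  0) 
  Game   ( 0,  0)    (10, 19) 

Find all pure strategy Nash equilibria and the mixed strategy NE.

Pure NE: (Gallery, Gallery) and (Game, Game); Mixed NE: p = 0.6552, q = 0.3448

Work:
Check pure NE:
(Gallery, Gallery): (19, 10) - no unilateral deviation beneficial
(Game, Game): (10, 19) - no unilateral deviation beneficial
Mixed NE: P1 plays Gallery with p = 0.6552, P2 plays Gallery with q = 0.3448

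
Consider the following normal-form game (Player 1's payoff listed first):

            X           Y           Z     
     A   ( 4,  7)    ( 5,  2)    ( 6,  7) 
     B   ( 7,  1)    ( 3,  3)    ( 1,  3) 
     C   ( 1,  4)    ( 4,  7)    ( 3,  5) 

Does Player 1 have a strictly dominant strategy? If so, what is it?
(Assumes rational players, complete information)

No strictly dominant strategy exists for Player 1

Work:
A strategy strictly dominates another if it gives a strictly higher payoff against every opponent action. Compare each pair of P1's strategies column-by-column:
  A vs B: [4 vs 7, 5 vs 3, 6 vs 1] → A does not strictly dominate B (column X: 4 ≤ 7)
  A vs C: [4 vs 1, 5 vs 4, 6 vs 3] → A strictly dominates C
  B vs A: [7 vs 4, 3 vs 5, 1 vs 6] → B does not strictly dominate A (column Y: 3 ≤ 5)
  B vs C: [7 vs 1, 3 vs 4, 1 vs 3] → B does not strictly dominate C (column Y: 3 ≤ 4)
  C vs A: [1 vs 4, 4 vs 5, 3 vs 6] → C does not strictly dominate A (column X: 1 ≤ 4)
  C vs B: [1 vs 7, 4 vs 3, 3 vs 1] → C does not strictly dominate B (column X: 1 ≤ 7)
No single strategy strictly dominates all others → no strictly dominant strategy.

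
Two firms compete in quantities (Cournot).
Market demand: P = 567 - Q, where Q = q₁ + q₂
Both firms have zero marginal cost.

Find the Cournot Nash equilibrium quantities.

q₁* = q₂* = 189.0; P* = 189.0

Work:
Profit: π_i = P·q_i = (a - q_i - q_j)·q_i
FOC: ∂π_i/∂q_i = a - 2q_i - q_j = 0
Reaction function: q_i = (567 - q_j)/2
Symmetry: q* = 567/3 = 189.0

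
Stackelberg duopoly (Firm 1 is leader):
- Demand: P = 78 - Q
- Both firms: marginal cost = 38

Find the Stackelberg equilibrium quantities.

q₁* (leader) = 20.0, q₂* (follower) = 10.0

Work:
Follower's reaction: q₂ = (a - c - q₁)/2
Leader substitutes: π₁ = q₁·(a - q₁ - (a-c-q₁)/2 - c)
FOC: q₁* = (78 - 38)/2 = 20.00
Then: q₂* = (78 - 38 - 20.0)/2 = 10.00
Leader has first-mover advantage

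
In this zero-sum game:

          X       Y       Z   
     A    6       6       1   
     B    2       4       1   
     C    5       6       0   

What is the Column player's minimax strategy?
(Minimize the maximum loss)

Column should play Z, value = 1

Work:
Column player minimizes Row's maximum payoff:
Column X: max payoff to Row = 6
Column Y: max payoff to Row = 6
Column Z: max payoff to Row = 1
Minimum is 1, achieved by column Z.
Minimax strategy: Z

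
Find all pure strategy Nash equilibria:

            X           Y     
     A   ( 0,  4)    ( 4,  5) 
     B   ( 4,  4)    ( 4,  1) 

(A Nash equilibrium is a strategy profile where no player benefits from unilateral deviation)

Nash equilibrium: (A, Y), (B, X)

Work:
Best responses:
  P1 vs X: payoffs [0, 4] → best response B (payoff 4)
  P1 vs Y: payoffs [4, 4] → best response A/B (payoff 4)
  P2 vs A: payoffs [4, 5] → best response Y (payoff 5)
  P2 vs B: payoffs [4, 1] → best response X (payoff 4)
Mutual best responses: (A,Y), (B,X) → Nash equilibria.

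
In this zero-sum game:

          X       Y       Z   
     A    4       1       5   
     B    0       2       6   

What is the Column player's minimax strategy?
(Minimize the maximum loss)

Column should play Y, value = 2

Work:
Column player minimizes Row's maximum payoff:
Column X: max payoff to Row = 4
Column Y: max payoff to Row = 2
Column Z: max payoff to Row = 6
Minimum is 2, achieved by column Y.
Minimax strategy: Y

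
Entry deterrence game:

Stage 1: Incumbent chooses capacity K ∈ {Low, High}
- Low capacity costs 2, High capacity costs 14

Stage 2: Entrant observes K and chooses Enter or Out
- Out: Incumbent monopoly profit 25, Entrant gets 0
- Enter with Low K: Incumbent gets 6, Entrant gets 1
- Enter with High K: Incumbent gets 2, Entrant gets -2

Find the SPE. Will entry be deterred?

SPE: (High, Enter|Low, Out|High); Entry deterred. Incumbent net profit = 11

Work:
After Low K: Entrant enters (1 > 0)
After High K: Entrant stays out (-2 < 0)
Incumbent: Low → 6−2=4, High → 25−14=11
Incumbent chooses High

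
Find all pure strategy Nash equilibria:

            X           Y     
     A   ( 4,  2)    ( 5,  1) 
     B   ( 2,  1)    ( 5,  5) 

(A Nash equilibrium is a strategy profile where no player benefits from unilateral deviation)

Nash equilibrium: (A, X), (B, Y)

Work:
Best responses:
  P1 vs X: payoffs [4, 2] → best response A (payoff 4)
  P1 vs Y: payoffs [5, 5] → best response A/B (payoff 5)
  P2 vs A: payoffs [2, 1] → best response X (payoff 2)
  P2 vs B: payoffs [1, 5] → best response Y (payoff 5)
Mutual best responses: (A,X), (B,Y) → Nash equilibria.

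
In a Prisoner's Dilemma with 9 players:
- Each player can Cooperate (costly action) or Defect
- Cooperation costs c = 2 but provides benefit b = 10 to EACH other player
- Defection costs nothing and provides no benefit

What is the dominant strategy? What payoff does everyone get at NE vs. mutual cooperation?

Dominant: Defect; NE payoff = 0; Coop payoff = 78

Work:
Defect dominates (saves cost c = 2, benefit to others is external)
NE: All defect → everyone gets 0
If all cooperate: each receives (8)×10 - 2 = 78
Social dilemma: 78 > 0 but NE gives 0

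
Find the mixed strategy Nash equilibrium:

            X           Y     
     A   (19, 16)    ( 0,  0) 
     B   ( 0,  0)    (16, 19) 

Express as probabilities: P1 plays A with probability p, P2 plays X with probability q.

p = 0.5429, q = 0.4571

Work:
Find probabilities that make opponent indifferent:
P2 chooses q to make P1 indifferent between A and B
P1 chooses p to make P2 indifferent between X and Y
Mixed NE: P1 plays (A: 0.5429, B: 0.4571), P2 plays (X: 0.4571, Y: 0.5429)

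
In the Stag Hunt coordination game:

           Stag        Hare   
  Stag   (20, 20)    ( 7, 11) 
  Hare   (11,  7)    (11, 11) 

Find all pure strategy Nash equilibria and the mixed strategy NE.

Pure NE: (Stag, Stag) and (Hare, Hare); Mixed NE: p = 0.3077, q = 0.3077

Work:
Check pure NE:
(Stag, Stag): (20, 20) - no unilateral deviation beneficial
(Hare, Hare): (11, 11) - no unilateral deviation beneficial
Mixed NE: P1 plays Stag with p = 0.3077, P2 plays Stag with q = 0.3077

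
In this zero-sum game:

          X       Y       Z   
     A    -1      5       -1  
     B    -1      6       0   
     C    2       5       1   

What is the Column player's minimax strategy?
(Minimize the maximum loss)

Column should play Z, value = 1

Work:
Column player minimizes Row's maximum payoff:
Column X: max payoff to Row = 2
Column Y: max payoff to Row = 6
Column Z: max payoff to Row = 1
Minimum is 1, achieved by column Z.
Minimax strategy: Z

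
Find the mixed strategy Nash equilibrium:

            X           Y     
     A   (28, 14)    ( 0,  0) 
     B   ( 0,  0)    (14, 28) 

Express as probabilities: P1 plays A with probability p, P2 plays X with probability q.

p = 0.6667, q = 0.3333

Work:
Find probabilities that make opponent indifferent:
P2 chooses q to make P1 indifferent between A and B
P1 chooses p to make P2 indifferent between X and Y
Mixed NE: P1 plays (A: 0.6667, B: 0.3333), P2 plays (X: 0.3333, Y: 0.6667)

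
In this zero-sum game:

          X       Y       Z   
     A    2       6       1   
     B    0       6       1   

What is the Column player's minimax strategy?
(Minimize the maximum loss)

Column should play Z, value = 1

Work:
Column player minimizes Row's maximum payoff:
Column X: max payoff to Row = 2
Column Y: max payoff to Row = 6
Column Z: max payoff to Row = 1
Minimum is 1, achieved by column Z.
Minimax strategy: Z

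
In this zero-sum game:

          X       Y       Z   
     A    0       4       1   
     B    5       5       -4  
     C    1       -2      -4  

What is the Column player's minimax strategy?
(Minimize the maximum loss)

Column should play Z, value = 1

Work:
Column player minimizes Row's maximum payoff:
Column X: max payoff to Row = 5
Column Y: max payoff to Row = 5
Column Z: max payoff to Row = 1
Minimum is 1, achieved by column Z.
Minimax strategy: Z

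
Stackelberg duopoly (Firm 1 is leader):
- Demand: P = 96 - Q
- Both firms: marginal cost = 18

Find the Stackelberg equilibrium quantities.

q₁* (leader) = 39.0, q₂* (follower) = 19.5

Work:
Follower's reaction: q₂ = (a - c - q₁)/2
Leader substitutes: π₁ = q₁·(a - q₁ - (a-c-q₁)/2 - c)
FOC: q₁* = (96 - 18)/2 = 39.00
Then: q₂* = (96 - 18 - 39.0)/2 = 19.50
Leader has first-mover advantage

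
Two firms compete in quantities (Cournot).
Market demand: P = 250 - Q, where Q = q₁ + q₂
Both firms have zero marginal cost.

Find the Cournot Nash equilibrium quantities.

q₁* = q₂* = 83.33; P* = 83.33

Work:
Profit: π_i = P·q_i = (a - q_i - q_j)·q_i
FOC: ∂π_i/∂q_i = a - 2q_i - q_j = 0
Reaction function: q_i = (250 - q_j)/2
Symmetry: q* = 250/3 = 83.33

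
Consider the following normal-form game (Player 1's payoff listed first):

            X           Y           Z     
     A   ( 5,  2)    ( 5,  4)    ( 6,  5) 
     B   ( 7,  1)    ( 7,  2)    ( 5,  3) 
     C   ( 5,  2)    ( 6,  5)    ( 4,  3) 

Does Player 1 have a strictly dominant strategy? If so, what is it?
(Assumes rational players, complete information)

No strictly dominant strategy exists for Player 1

Work:
A strategy strictly dominates another if it gives a strictly higher payoff against every opponent action. Compare each pair of P1's strategies column-by-column:
  A vs B: [5 vs 7, 5 vs 7, 6 vs 5] → A does not strictly dominate B (column X: 5 ≤ 7)
  A vs C: [5 vs 5, 5 vs 6, 6 vs 4] → A does not strictly dominate C (column X: 5 ≤ 5)
  B vs A: [7 vs 5, 7 vs 5, 5 vs 6] → B does not strictly dominate A (column Z: 5 ≤ 6)
  B vs C: [7 vs 5, 7 vs 6, 5 vs 4] → B strictly dominates C
  C vs A: [5 vs 5, 6 vs 5, 4 vs 6] → C does not strictly dominate A (column X: 5 ≤ 5)
  C vs B: [5 vs 7, 6 vs 7, 4 vs 5] → C does not strictly dominate B (column X: 5 ≤ 7)
No single strategy strictly dominates all others → no strictly dominant strategy.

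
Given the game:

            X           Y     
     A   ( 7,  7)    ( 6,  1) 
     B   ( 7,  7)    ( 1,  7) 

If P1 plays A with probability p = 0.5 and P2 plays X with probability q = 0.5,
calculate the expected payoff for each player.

E[P1] = 5.25, E[P2] = 5.5

Work:
E[P1] = p·q·π₁(A,X) + p·(1-q)·π₁(A,Y) + (1-p)·q·π₁(B,X) + (1-p)·(1-q)·π₁(B,Y)
= 0.5·0.5·7 + 0.5·0.5·6 + 0.5·0.5·7 + 0.5·0.5·1
= 5.25

E[P2] = 5.5 (similar calculation)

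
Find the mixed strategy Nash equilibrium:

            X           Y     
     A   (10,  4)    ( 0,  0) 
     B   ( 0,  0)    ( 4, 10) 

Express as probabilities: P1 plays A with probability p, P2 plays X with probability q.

p = 0.7143, q = 0.2857

Work:
Find probabilities that make opponent indifferent:
P2 chooses q to make P1 indifferent between A and B
P1 chooses p to make P2 indifferent between X and Y
Mixed NE: P1 plays (A: 0.7143, B: 0.2857), P2 plays (X: 0.2857, Y: 0.7143)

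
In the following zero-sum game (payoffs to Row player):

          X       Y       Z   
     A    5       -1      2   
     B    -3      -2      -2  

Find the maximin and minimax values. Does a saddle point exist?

Maximin = -1, Minimax = -1, Saddle: True

Work:
Row minimums: [-1, -3] → maximin = -1
Column maximums: [5, -1, 2] → minimax = -1
Saddle point exists! Game value = -1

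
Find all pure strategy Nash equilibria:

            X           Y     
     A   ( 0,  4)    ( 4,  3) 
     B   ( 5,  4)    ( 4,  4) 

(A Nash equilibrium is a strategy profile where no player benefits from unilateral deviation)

Nash equilibrium: (B, X), (B, Y)

Work:
Best responses:
  P1 vs X: payoffs [0, 5] → best response B (payoff 5)
  P1 vs Y: payoffs [4, 4] → best response A/B (payoff 4)
  P2 vs A: payoffs [4, 3] → best response X (payoff 4)
  P2 vs B: payoffs [4, 4] → best response X/Y (payoff 4)
Mutual best responses: (B,X), (B,Y) → Nash equilibria.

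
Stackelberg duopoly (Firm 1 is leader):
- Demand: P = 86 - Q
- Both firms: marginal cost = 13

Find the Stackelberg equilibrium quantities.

q₁* (leader) = 36.5, q₂* (follower) = 18.25

Work:
Follower's reaction: q₂ = (a - c - q₁)/2
Leader substitutes: π₁ = q₁·(a - q₁ - (a-c-q₁)/2 - c)
FOC: q₁* = (86 - 13)/2 = 36.50
Then: q₂* = (86 - 13 - 36.5)/2 = 18.25
Leader has first-mover advantage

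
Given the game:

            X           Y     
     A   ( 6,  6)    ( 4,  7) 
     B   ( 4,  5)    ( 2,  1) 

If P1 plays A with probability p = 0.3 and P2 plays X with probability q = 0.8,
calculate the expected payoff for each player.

E[P1] = 4.2, E[P2] = 4.8

Work:
E[P1] = p·q·π₁(A,X) + p·(1-q)·π₁(A,Y) + (1-p)·q·π₁(B,X) + (1-p)·(1-q)·π₁(B,Y)
= 0.3·0.8·6 + 0.3·0.2·4 + 0.7·0.8·4 + 0.7·0.2·2
= 4.2

E[P2] = 4.8 (similar calculation)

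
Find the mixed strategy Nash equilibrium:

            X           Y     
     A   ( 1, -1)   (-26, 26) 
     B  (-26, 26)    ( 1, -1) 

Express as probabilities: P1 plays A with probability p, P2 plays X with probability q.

p = 0.5, q = 0.5

Work:
Find probabilities that make opponent indifferent:
P2 chooses q to make P1 indifferent between A and B
P1 chooses p to make P2 indifferent between X and Y
Mixed NE: P1 plays (A: 0.5, B: 0.5), P2 plays (X: 0.5, Y: 0.5)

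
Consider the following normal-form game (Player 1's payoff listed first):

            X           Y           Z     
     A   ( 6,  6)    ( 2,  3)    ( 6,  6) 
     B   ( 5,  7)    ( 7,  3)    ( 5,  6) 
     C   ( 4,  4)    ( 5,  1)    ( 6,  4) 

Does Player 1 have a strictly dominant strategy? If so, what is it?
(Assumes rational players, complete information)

No strictly dominant strategy exists for Player 1

Work:
A strategy strictly dominates another if it gives a strictly higher payoff against every opponent action. Compare each pair of P1's strategies column-by-column:
  A vs B: [6 vs 5, 2 vs 7, 6 vs 5] → A does not strictly dominate B (column Y: 2 ≤ 7)
  A vs C: [6 vs 4, 2 vs 5, 6 vs 6] → A does not strictly dominate C (column Y: 2 ≤ 5)
  B vs A: [5 vs 6, 7 vs 2, 5 vs 6] → B does not strictly dominate A (column X: 5 ≤ 6)
  B vs C: [5 vs 4, 7 vs 5, 5 vs 6] → B does not strictly dominate C (column Z: 5 ≤ 6)
  C vs A: [4 vs 6, 5 vs 2, 6 vs 6] → C does not strictly dominate A (column X: 4 ≤ 6)
  C vs B: [4 vs 5, 5 vs 7, 6 vs 5] → C does not strictly dominate B (column X: 4 ≤ 5)
No single strategy strictly dominates all others → no strictly dominant strategy.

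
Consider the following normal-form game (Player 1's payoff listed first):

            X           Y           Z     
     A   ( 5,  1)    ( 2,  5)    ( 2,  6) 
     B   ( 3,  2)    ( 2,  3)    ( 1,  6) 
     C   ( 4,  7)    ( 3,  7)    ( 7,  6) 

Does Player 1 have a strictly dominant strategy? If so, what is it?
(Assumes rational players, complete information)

No strictly dominant strategy exists for Player 1

Work:
A strategy strictly dominates another if it gives a strictly higher payoff against every opponent action. Compare each pair of P1's strategies column-by-column:
  A vs B: [5 vs 3, 2 vs 2, 2 vs 1] → A does not strictly dominate B (column Y: 2 ≤ 2)
  A vs C: [5 vs 4, 2 vs 3, 2 vs 7] → A does not strictly dominate C (column Y: 2 ≤ 3)
  B vs A: [3 vs 5, 2 vs 2, 1 vs 2] → B does not strictly dominate A (column X: 3 ≤ 5)
  B vs C: [3 vs 4, 2 vs 3, 1 vs 7] → B does not strictly dominate C (column X: 3 ≤ 4)
  C vs A: [4 vs 5, 3 vs 2, 7 vs 2] → C does not strictly dominate A (column X: 4 ≤ 5)
  C vs B: [4 vs 3, 3 vs 2, 7 vs 1] → C strictly dominates B
No single strategy strictly dominates all others → no strictly dominant strategy.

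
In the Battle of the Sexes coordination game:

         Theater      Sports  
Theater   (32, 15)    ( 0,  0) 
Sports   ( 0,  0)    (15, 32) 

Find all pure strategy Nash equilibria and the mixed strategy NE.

Pure NE: (Theater, Theater) and (Sports, Sports); Mixed NE: p = 0.6809, q = 0.3191

Work:
Check pure NE:
(Theater, Theater): (32, 15) - no unilateral deviation beneficial
(Sports, Sports): (15, 32) - no unilateral deviation beneficial
Mixed NE: P1 plays Theater with p = 0.6809, P2 plays Theater with q = 0.3191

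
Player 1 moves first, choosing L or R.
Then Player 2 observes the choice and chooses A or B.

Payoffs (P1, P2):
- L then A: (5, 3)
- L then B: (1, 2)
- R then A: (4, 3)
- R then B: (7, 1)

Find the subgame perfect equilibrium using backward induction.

P1 plays L, P2 plays A after L and A after R; Payoff (5, 3)

Work:
Backward induction:
After L: P2 chooses A → P1 gets 5
After R: P2 chooses A → P1 gets 4
P1 chooses L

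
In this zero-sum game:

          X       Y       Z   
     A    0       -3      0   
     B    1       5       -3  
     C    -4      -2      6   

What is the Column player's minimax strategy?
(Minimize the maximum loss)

Column should play X, value = 1

Work:
Column player minimizes Row's maximum payoff:
Column X: max payoff to Row = 1
Column Y: max payoff to Row = 5
Column Z: max payoff to Row = 6
Minimum is 1, achieved by column X.
Minimax strategy: X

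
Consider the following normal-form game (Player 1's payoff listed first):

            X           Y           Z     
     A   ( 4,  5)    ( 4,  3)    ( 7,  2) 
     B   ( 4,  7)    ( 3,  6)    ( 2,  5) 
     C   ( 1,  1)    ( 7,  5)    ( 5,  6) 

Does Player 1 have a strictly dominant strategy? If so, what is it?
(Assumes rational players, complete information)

No strictly dominant strategy exists for Player 1

Work:
A strategy strictly dominates another if it gives a strictly higher payoff against every opponent action. Compare each pair of P1's strategies column-by-column:
  A vs B: [4 vs 4, 4 vs 3, 7 vs 2] → A does not strictly dominate B (column X: 4 ≤ 4)
  A vs C: [4 vs 1, 4 vs 7, 7 vs 5] → A does not strictly dominate C (column Y: 4 ≤ 7)
  B vs A: [4 vs 4, 3 vs 4, 2 vs 7] → B does not strictly dominate A (column X: 4 ≤ 4)
  B vs C: [4 vs 1, 3 vs 7, 2 vs 5] → B does not strictly dominate C (column Y: 3 ≤ 7)
  C vs A: [1 vs 4, 7 vs 4, 5 vs 7] → C does not strictly dominate A (column X: 1 ≤ 4)
  C vs B: [1 vs 4, 7 vs 3, 5 vs 2] → C does not strictly dominate B (column X: 1 ≤ 4)
No single strategy strictly dominates all others → no strictly dominant strategy.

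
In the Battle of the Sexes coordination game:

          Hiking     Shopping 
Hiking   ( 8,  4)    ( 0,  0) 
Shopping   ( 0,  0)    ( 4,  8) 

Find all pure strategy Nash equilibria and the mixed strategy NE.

Pure NE: (Hiking, Hiking) and (Shopping, Shopping); Mixed NE: p = 0.6667, q = 0.3333

Work:
Check pure NE:
(Hiking, Hiking): (8, 4) - no unilateral deviation beneficial
(Shopping, Shopping): (4, 8) - no unilateral deviation beneficial
Mixed NE: P1 plays Hiking with p = 0.6667, P2 plays Hiking with q = 0.3333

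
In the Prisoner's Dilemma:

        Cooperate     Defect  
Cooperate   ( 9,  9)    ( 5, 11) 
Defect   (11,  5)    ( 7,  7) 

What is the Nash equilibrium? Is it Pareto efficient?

(Defect, Defect) is NE; not Pareto efficient

Work:
Defect dominates Cooperate for both players:
If P2 cooperates: Defect (11) > Cooperate (9)
If P2 defects: Defect (7) > Cooperate (5)
NE: (Defect, Defect) with payoff (7, 7)
But (Cooperate, Cooperate) = (9, 9) Pareto dominates (7, 7)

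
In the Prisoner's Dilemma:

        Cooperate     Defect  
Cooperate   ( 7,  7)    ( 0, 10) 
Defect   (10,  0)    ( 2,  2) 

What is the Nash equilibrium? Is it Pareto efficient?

(Defect, Defect) is NE; not Pareto efficient

Work:
Defect dominates Cooperate for both players:
If P2 cooperates: Defect (10) > Cooperate (7)
If P2 defects: Defect (2) > Cooperate (0)
NE: (Defect, Defect) with payoff (2, 2)
But (Cooperate, Cooperate) = (7, 7) Pareto dominates (2, 2)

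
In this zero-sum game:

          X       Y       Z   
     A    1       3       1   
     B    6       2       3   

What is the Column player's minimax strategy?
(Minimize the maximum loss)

Column should play Y or Z (all achieve the minimum), value = 3

Work:
Column player minimizes Row's maximum payoff:
Column X: max payoff to Row = 6
Column Y: max payoff to Row = 3
Column Z: max payoff to Row = 3
Minimum is 3, achieved by columns Y, Z (tied).
Each of Y or Z is a minimax strategy.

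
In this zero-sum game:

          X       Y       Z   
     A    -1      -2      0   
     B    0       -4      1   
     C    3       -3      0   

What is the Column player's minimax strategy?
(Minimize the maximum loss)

Column should play Y, value = -2

Work:
Column player minimizes Row's maximum payoff:
Column X: max payoff to Row = 3
Column Y: max payoff to Row = -2
Column Z: max payoff to Row = 1
Minimum is -2, achieved by column Y.
Minimax strategy: Y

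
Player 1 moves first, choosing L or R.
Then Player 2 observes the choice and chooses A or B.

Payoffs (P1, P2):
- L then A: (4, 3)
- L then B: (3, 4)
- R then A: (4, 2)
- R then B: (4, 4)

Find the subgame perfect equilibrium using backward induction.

P1 plays R, P2 plays B after L and B after R; Payoff (4, 4)

Work:
Backward induction:
After L: P2 chooses B → P1 gets 3
After R: P2 chooses B → P1 gets 4
P1 chooses R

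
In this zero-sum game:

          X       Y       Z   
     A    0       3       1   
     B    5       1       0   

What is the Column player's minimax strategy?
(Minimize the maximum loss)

Column should play Z, value = 1

Work:
Column player minimizes Row's maximum payoff:
Column X: max payoff to Row = 5
Column Y: max payoff to Row = 3
Column Z: max payoff to Row = 1
Minimum is 1, achieved by column Z.
Minimax strategy: Z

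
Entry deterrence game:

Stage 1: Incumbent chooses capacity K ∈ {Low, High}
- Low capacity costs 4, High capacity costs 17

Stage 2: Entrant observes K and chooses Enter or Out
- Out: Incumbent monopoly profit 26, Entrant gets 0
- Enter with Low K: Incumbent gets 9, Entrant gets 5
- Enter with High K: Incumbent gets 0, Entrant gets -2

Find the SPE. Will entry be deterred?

SPE: (High, Enter|Low, Out|High); Entry deterred. Incumbent net profit = 9

Work:
After Low K: Entrant enters (5 > 0)
After High K: Entrant stays out (-2 < 0)
Incumbent: Low → 9−4=5, High → 26−17=9
Incumbent chooses High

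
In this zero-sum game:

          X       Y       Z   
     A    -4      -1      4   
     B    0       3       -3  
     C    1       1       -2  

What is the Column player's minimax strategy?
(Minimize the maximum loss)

Column should play X, value = 1

Work:
Column player minimizes Row's maximum payoff:
Column X: max payoff to Row = 1
Column Y: max payoff to Row = 3
Column Z: max payoff to Row = 4
Minimum is 1, achieved by column X.
Minimax strategy: X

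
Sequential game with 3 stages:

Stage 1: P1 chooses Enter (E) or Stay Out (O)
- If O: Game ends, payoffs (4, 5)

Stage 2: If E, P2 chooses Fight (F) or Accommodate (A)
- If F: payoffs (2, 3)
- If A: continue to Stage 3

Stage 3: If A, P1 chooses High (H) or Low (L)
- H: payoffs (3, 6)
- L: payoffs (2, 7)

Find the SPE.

SPE: (O, A, H); Outcome (4, 5)

Work:
Stage 3: P1 chooses H (3 vs 2)
Stage 2: P2: F->3, A->6 (anticipating H). Choose A
Stage 1: P1: O->4, E->3 (anticipating A, H). Choose O
SPE path: O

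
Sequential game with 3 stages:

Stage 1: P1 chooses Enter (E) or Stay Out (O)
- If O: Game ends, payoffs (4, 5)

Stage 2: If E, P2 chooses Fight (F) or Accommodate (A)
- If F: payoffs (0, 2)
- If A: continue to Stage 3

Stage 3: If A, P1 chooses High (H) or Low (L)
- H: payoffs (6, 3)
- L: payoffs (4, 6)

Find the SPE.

SPE: (E, A, H); Outcome (6, 3)

Work:
Stage 3: P1 chooses H (6 vs 4)
Stage 2: P2: F->2, A->3 (anticipating H). Choose A
Stage 1: P1: O->4, E->6 (anticipating A, H). Choose E
SPE path: E -> A -> H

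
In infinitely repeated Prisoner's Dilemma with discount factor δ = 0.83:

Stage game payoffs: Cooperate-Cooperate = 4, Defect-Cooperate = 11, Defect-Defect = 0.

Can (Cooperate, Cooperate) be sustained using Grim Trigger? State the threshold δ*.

δ* = 0.6364; since δ = 0.83 ≥ 0.6364, cooperation can be sustained

Work:
For Grim Trigger:
Cooperate forever: 4/(1-δ)
Defect then punished: 11 + 0·δ/(1-δ)
Need: 4/(1-δ) ≥ 11 + 0·δ/(1-δ)
Solving: δ ≥ (T-R)/(T-P) = (11-4)/(11-0) = 0.6364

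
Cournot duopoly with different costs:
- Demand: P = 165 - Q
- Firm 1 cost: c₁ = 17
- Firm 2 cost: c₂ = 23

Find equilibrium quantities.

q₁* = 51.33, q₂* = 45.33

Work:
Reaction: q₁ = (165 - 17 - q₂)/2
Reaction: q₂ = (165 - 23 - q₁)/2
Solve simultaneously:
q₁* = (165 - 2×17 + 23)/3 = 51.33
q₂* = (165 - 2×23 + 17)/3 = 45.33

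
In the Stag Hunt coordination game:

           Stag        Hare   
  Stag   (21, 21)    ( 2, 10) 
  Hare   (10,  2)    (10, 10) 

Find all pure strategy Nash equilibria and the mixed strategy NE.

Pure NE: (Stag, Stag) and (Hare, Hare); Mixed NE: p = 0.4211, q = 0.4211

Work:
Check pure NE:
(Stag, Stag): (21, 21) - no unilateral deviation beneficial
(Hare, Hare): (10, 10) - no unilateral deviation beneficial
Mixed NE: P1 plays Stag with p = 0.4211, P2 plays Stag with q = 0.4211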